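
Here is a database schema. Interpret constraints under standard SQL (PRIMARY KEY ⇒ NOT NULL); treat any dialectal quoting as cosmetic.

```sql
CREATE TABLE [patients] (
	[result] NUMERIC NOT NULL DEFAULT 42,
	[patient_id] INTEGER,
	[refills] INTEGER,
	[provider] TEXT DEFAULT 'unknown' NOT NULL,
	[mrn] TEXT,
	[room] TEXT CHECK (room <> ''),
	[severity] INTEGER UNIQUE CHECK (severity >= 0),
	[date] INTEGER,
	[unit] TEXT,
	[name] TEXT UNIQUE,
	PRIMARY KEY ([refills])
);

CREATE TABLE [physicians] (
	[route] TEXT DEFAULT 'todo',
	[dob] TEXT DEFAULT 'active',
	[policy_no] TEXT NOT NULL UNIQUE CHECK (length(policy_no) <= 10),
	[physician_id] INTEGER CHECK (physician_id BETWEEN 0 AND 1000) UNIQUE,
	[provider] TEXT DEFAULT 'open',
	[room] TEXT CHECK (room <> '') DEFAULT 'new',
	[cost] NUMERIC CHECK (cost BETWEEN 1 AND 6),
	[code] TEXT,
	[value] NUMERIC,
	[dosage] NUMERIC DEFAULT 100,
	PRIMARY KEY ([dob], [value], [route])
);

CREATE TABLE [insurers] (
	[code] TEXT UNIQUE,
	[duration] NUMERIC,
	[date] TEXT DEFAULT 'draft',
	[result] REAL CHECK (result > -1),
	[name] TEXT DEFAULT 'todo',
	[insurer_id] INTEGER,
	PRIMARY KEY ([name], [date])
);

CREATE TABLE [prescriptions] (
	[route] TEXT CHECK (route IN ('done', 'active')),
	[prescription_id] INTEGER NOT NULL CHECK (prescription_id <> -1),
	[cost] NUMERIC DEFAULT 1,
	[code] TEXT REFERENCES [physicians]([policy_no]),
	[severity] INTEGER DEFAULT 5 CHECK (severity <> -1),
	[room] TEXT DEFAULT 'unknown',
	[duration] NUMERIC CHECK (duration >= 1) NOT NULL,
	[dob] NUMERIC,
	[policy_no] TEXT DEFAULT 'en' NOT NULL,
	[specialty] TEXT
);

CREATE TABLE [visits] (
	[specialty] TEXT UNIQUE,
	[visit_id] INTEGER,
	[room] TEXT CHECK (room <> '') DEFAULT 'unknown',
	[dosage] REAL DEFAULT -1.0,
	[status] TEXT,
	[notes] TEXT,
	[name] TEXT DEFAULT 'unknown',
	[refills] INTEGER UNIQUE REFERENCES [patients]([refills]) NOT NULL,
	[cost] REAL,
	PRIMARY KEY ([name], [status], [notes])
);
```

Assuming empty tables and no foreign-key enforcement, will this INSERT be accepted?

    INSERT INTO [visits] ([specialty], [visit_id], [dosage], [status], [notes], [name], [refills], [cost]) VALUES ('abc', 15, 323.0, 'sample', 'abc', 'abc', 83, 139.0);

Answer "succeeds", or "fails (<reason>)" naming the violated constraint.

NOT NULL columns: name is supplied; notes is supplied; refills is supplied; status is supplied.
No constraint is violated.

succeeds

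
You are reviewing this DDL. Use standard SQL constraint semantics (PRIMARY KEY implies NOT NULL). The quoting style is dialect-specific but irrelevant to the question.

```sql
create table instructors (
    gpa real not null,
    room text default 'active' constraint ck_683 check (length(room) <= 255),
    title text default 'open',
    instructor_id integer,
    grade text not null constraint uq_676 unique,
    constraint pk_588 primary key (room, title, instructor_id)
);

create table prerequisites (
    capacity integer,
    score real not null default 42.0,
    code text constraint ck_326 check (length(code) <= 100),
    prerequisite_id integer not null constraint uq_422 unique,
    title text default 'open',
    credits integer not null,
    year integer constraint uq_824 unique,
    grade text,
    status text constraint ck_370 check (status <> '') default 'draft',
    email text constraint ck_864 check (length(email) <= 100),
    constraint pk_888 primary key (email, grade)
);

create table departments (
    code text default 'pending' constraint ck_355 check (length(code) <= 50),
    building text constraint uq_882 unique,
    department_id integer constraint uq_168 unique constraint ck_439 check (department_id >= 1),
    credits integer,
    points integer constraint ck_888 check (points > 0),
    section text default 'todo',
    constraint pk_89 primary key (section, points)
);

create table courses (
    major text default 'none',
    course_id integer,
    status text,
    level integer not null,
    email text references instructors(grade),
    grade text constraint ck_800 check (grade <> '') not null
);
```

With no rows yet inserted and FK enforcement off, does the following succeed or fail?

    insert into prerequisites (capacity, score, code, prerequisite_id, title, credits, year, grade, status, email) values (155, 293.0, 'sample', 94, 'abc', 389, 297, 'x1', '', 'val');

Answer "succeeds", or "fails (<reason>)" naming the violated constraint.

fails (CHECK on status)

The value '' for status violates CHECK (status <> '').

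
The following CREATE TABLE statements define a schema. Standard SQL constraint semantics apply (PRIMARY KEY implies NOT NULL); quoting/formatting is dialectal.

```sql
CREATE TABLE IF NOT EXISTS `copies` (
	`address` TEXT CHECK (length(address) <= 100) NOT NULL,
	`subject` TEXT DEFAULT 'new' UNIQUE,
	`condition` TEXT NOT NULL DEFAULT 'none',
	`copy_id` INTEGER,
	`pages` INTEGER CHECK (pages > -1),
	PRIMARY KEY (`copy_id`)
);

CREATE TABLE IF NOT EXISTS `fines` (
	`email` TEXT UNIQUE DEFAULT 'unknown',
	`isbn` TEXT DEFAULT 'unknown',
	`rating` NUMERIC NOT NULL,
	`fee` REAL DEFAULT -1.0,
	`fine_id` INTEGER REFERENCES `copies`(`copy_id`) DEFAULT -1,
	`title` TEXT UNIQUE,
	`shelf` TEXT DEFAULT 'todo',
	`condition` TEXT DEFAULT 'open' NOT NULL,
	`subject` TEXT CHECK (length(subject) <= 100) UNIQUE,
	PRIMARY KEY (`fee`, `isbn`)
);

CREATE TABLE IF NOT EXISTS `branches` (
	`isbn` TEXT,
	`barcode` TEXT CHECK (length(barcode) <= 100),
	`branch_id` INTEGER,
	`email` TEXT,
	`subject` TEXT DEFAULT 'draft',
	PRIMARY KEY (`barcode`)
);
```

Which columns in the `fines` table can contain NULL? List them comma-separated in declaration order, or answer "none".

email, fine_id, title, shelf, subject

- email: UNIQUE does not imply NOT NULL → nullable.
- isbn: part of the PRIMARY KEY, which implies NOT NULL → not nullable.
- rating: declared NOT NULL → not nullable.
- fee: part of the PRIMARY KEY, which implies NOT NULL → not nullable.
- fine_id: a foreign key column may be NULL unless separately constrained → nullable.
- title: UNIQUE does not imply NOT NULL → nullable.
- shelf: DEFAULT only fills an omitted column; an explicit NULL is still allowed → nullable.
- condition: declared NOT NULL → not nullable.
- subject: CHECK does not forbid NULL (a CHECK constraint passes when its expression is NULL) → nullable.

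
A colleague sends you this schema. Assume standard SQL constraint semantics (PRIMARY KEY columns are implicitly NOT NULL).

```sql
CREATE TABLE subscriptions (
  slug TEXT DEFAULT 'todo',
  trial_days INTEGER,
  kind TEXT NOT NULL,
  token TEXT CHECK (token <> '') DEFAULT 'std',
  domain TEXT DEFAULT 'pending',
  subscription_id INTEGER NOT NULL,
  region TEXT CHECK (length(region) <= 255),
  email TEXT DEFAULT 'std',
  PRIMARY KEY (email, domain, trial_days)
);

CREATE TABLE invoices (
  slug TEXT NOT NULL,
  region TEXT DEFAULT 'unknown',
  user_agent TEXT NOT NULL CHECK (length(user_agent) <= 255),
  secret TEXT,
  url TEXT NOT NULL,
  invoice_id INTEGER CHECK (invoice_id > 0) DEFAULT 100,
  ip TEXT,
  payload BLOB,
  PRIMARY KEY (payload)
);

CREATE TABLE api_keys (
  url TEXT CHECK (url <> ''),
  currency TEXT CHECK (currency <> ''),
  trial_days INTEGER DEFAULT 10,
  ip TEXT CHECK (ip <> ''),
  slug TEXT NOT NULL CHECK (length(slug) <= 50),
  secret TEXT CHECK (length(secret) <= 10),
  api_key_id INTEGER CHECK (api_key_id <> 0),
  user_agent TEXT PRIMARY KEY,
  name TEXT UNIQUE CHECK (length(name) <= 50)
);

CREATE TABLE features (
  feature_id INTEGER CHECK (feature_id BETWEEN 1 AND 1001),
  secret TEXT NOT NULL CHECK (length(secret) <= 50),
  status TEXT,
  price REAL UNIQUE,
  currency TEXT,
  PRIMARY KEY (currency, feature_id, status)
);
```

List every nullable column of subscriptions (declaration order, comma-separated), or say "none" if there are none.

slug, token, region

- slug: DEFAULT only fills an omitted column; an explicit NULL is still allowed → nullable.
- trial_days: part of the PRIMARY KEY, which implies NOT NULL → not nullable.
- kind: declared NOT NULL → not nullable.
- token: CHECK does not forbid NULL (a CHECK constraint passes when its expression is NULL) → nullable.
- domain: part of the PRIMARY KEY, which implies NOT NULL → not nullable.
- subscription_id: declared NOT NULL → not nullable.
- region: CHECK does not forbid NULL (a CHECK constraint passes when its expression is NULL) → nullable.
- email: part of the PRIMARY KEY, which implies NOT NULL → not nullable.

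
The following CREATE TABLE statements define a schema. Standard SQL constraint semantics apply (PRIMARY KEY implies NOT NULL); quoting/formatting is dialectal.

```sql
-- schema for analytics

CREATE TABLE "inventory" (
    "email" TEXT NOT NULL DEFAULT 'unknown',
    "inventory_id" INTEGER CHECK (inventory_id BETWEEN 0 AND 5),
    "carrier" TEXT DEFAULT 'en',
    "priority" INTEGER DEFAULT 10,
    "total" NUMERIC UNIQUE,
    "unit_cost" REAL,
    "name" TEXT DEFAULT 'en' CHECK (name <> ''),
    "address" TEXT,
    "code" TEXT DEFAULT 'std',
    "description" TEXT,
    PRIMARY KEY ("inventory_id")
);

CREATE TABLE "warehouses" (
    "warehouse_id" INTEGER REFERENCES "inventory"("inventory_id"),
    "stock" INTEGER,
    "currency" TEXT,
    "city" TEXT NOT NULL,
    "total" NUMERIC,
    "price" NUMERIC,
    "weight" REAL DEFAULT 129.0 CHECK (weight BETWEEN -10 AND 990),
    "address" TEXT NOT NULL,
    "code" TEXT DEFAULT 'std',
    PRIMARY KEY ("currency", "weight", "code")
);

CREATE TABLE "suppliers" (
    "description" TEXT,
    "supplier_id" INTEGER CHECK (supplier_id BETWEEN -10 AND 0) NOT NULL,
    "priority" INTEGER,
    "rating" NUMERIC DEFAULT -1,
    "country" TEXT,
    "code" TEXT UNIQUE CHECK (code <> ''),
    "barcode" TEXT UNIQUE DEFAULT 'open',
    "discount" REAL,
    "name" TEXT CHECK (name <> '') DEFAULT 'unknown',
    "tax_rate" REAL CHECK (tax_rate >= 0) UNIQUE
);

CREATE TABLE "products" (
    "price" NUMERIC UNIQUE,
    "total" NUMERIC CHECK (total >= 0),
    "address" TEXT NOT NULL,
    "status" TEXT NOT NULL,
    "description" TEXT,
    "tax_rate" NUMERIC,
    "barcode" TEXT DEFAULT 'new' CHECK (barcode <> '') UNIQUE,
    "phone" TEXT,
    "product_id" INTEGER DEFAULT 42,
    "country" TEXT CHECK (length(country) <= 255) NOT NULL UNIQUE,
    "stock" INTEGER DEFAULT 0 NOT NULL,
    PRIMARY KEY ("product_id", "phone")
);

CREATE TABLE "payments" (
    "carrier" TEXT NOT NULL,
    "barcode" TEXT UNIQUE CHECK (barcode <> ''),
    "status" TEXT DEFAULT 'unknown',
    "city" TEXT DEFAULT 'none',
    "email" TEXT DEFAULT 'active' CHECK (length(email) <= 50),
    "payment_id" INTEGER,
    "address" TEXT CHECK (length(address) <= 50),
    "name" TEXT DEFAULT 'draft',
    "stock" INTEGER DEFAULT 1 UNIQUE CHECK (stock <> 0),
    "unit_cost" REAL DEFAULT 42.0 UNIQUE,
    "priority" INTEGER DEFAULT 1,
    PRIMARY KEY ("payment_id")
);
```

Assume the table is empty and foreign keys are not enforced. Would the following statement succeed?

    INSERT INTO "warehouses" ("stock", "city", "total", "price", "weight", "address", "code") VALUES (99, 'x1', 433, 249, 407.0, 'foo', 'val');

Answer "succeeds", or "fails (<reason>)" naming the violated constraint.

currency is omitted from the column list and has no DEFAULT, so it would receive NULL.
But currency is part of the PRIMARY KEY (implied NOT NULL).

fails (NOT NULL on currency)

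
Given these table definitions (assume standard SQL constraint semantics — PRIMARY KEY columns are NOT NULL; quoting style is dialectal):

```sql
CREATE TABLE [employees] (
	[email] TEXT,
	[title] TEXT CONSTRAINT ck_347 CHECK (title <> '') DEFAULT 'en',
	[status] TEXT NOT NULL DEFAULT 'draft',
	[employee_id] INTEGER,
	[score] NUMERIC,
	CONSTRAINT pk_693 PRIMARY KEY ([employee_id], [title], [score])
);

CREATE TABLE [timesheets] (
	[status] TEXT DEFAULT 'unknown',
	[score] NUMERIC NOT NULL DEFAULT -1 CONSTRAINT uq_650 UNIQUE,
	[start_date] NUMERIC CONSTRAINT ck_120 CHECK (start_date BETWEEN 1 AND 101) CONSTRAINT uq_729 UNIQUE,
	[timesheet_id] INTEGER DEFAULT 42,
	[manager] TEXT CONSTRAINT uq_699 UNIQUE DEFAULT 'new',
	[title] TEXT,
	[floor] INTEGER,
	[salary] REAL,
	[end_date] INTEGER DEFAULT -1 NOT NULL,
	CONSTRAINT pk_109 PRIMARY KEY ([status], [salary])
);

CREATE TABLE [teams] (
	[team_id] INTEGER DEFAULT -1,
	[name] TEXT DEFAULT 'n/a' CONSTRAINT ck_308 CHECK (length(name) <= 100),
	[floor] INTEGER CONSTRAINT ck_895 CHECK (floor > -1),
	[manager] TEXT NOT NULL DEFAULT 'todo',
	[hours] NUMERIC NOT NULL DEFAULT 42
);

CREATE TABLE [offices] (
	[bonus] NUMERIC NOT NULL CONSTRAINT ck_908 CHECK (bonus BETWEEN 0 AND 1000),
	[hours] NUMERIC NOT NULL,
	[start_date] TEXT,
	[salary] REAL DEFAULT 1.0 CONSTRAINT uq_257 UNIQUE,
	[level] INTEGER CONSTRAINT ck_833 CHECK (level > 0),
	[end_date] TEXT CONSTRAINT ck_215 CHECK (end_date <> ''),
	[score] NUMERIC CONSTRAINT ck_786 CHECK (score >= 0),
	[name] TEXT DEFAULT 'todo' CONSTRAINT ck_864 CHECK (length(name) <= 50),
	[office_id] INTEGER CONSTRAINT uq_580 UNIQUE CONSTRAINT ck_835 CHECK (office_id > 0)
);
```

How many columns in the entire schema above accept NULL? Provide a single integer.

16

employees: 1 nullable (email — PK (employee_id, title, score) and explicit NOT NULL columns excluded).
timesheets: 5 nullable (start_date, timesheet_id, manager, title, floor — PK (status, salary) and explicit NOT NULL columns excluded).
teams: 3 nullable (team_id, name, floor — PK none and explicit NOT NULL columns excluded).
offices: 7 nullable (start_date, salary, level, end_date, score, name, office_id — PK none and explicit NOT NULL columns excluded).
Total: 1 + 5 + 3 + 7 = 16.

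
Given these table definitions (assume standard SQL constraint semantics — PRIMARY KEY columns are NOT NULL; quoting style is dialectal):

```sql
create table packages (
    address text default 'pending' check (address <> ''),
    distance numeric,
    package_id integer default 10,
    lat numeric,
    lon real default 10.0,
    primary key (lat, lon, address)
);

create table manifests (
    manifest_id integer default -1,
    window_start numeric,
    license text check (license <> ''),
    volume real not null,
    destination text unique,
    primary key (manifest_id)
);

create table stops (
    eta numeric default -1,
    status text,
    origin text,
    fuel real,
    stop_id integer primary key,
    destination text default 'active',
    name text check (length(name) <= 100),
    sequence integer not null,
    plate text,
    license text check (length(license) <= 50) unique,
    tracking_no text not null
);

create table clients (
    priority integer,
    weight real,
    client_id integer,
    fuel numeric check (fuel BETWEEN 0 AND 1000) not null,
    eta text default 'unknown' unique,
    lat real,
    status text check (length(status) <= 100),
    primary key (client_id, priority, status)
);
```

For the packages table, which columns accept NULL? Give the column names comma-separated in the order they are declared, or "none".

- address: part of the PRIMARY KEY, which implies NOT NULL → not nullable.
- distance: no NOT NULL constraint applies → nullable.
- package_id: DEFAULT only fills an omitted column; an explicit NULL is still allowed → nullable.
- lat: part of the PRIMARY KEY, which implies NOT NULL → not nullable.
- lon: part of the PRIMARY KEY, which implies NOT NULL → not nullable.

distance, package_id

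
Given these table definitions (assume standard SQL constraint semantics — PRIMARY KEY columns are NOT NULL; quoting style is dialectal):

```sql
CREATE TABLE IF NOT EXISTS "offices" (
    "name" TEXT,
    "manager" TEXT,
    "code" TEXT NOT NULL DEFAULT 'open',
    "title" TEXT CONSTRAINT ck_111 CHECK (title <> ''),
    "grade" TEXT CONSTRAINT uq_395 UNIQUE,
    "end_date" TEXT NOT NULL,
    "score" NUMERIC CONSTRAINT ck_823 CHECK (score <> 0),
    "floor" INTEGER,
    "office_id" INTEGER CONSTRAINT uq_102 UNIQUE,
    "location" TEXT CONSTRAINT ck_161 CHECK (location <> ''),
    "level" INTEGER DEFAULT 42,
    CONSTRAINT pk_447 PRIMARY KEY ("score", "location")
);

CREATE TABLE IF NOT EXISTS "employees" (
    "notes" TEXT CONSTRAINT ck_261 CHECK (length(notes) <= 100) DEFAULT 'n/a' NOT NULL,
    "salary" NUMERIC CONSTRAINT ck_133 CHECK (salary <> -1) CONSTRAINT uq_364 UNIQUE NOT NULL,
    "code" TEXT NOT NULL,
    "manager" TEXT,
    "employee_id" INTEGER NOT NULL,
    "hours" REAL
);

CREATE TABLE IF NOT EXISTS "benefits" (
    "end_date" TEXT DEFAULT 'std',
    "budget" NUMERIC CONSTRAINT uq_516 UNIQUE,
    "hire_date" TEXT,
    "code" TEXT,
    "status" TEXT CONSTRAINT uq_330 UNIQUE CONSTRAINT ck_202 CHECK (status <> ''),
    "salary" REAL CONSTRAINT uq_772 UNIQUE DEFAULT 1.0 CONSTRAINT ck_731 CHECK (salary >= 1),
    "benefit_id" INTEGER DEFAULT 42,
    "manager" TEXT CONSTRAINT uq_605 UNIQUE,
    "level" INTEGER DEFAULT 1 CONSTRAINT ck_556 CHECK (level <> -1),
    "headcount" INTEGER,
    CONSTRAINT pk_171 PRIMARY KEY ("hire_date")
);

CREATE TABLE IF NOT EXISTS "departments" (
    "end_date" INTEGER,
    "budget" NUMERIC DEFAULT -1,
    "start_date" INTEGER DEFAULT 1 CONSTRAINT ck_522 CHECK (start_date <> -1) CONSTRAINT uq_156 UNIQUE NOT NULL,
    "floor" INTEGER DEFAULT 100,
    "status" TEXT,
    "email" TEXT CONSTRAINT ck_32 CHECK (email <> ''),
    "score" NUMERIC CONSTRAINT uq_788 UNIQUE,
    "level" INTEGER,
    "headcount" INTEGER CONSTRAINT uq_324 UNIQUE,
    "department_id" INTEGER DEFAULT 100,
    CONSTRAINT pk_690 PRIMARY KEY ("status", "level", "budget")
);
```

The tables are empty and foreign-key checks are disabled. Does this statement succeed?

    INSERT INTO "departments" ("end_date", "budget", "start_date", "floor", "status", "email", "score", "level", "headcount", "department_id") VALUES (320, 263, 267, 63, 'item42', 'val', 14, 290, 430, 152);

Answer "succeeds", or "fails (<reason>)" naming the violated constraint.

succeeds

NOT NULL columns: budget is supplied; level is supplied; start_date is supplied; status is supplied.
CHECK constraints: 267 satisfies (start_date <> -1); 'val' satisfies (email <> '').
No constraint is violated.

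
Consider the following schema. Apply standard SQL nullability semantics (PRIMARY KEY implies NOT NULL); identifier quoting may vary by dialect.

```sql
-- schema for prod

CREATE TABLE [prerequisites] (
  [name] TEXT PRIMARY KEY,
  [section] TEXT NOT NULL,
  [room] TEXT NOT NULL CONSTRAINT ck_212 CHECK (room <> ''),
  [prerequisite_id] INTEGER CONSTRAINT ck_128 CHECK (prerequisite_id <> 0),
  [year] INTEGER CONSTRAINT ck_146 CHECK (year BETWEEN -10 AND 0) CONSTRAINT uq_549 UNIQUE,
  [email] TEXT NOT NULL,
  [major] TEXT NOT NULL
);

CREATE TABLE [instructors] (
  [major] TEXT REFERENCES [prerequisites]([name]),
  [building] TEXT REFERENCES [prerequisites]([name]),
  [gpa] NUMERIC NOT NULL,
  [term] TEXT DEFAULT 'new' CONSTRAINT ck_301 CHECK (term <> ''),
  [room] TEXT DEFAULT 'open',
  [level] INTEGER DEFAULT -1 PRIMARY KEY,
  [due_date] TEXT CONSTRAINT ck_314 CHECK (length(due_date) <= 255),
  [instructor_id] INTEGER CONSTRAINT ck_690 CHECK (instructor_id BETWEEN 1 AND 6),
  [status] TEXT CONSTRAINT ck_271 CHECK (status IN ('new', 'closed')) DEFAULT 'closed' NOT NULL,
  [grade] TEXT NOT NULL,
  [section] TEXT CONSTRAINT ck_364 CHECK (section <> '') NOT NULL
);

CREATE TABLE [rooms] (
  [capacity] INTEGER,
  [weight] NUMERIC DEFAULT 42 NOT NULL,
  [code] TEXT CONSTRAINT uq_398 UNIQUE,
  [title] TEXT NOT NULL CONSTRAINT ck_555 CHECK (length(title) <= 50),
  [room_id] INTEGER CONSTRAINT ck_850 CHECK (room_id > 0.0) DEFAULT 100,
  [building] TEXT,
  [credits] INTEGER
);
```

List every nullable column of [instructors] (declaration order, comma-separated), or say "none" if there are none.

- major: a foreign key column may be NULL unless separately constrained → nullable.
- building: a foreign key column may be NULL unless separately constrained → nullable.
- gpa: declared NOT NULL → not nullable.
- term: CHECK does not forbid NULL (a CHECK constraint passes when its expression is NULL) → nullable.
- room: DEFAULT only fills an omitted column; an explicit NULL is still allowed → nullable.
- level: part of the PRIMARY KEY, which implies NOT NULL → not nullable.
- due_date: CHECK does not forbid NULL (a CHECK constraint passes when its expression is NULL) → nullable.
- instructor_id: CHECK does not forbid NULL (a CHECK constraint passes when its expression is NULL) → nullable.
- status: declared NOT NULL → not nullable.
- grade: declared NOT NULL → not nullable.
- section: declared NOT NULL → not nullable.

major, building, term, room, due_date, instructor_id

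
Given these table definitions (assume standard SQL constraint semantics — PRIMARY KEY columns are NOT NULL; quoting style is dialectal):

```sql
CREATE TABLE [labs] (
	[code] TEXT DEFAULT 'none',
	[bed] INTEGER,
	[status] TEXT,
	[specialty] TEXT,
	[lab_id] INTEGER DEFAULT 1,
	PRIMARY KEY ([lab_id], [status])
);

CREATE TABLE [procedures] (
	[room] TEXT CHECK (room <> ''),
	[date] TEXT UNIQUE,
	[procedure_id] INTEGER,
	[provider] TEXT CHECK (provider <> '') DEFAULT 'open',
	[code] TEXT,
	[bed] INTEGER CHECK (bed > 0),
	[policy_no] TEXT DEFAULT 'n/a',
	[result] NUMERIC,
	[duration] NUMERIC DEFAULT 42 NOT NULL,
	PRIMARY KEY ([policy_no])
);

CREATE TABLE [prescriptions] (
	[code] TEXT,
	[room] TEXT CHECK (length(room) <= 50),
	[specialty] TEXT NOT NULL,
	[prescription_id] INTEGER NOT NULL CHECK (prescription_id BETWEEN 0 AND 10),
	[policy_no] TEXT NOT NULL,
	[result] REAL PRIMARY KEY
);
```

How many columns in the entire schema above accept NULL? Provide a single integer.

12

labs: 3 nullable (code, bed, specialty — PK (lab_id, status) and explicit NOT NULL columns excluded).
procedures: 7 nullable (room, date, procedure_id, provider, code, bed, result — PK (policy_no) and explicit NOT NULL columns excluded).
prescriptions: 2 nullable (code, room — PK (result) and explicit NOT NULL columns excluded).
Total: 3 + 7 + 2 = 12.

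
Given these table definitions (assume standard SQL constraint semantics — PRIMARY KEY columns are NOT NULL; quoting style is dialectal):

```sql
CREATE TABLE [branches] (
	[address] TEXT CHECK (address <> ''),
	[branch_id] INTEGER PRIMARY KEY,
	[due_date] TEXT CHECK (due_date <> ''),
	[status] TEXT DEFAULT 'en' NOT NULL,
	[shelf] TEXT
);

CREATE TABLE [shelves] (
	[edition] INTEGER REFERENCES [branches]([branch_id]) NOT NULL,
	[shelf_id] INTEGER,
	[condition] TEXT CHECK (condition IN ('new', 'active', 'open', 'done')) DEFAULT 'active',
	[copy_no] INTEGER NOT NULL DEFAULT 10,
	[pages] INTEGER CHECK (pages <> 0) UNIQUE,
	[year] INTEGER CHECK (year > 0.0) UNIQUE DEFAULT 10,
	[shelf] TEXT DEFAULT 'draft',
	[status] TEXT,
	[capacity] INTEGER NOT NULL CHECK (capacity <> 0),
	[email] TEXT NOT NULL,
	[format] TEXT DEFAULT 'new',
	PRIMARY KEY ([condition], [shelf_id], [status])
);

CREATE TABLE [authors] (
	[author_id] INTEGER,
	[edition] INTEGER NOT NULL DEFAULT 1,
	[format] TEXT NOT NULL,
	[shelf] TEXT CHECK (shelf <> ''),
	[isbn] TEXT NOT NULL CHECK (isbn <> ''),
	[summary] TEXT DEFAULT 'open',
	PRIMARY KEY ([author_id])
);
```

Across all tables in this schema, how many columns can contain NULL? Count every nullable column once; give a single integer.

9

branches: 3 nullable (address, due_date, shelf — PK (branch_id) and explicit NOT NULL columns excluded).
shelves: 4 nullable (pages, year, shelf, format — PK (condition, shelf_id, status) and explicit NOT NULL columns excluded).
authors: 2 nullable (shelf, summary — PK (author_id) and explicit NOT NULL columns excluded).
Total: 3 + 4 + 2 = 9.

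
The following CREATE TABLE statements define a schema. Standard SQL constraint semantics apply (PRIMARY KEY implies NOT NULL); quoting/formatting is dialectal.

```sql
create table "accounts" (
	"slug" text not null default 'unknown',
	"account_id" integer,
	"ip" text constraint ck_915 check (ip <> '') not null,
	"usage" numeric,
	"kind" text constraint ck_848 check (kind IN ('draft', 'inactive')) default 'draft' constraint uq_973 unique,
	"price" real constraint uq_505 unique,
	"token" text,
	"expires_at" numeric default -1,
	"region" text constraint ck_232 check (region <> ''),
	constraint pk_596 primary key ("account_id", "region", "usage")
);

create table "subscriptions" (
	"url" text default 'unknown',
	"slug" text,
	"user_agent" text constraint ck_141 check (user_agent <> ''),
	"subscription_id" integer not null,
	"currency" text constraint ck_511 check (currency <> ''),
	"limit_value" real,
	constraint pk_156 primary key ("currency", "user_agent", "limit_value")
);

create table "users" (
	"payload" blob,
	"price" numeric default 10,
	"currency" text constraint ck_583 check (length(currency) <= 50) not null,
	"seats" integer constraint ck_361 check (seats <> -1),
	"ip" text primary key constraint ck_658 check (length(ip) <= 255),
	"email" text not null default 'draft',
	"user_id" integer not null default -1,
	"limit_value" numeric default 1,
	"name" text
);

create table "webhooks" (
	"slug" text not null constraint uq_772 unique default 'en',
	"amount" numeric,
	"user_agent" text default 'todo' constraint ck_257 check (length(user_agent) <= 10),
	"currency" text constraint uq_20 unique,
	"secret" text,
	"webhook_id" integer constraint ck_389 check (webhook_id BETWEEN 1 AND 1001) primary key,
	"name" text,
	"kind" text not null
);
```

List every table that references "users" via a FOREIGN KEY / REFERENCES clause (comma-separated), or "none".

No REFERENCES clause anywhere in the schema names users.

none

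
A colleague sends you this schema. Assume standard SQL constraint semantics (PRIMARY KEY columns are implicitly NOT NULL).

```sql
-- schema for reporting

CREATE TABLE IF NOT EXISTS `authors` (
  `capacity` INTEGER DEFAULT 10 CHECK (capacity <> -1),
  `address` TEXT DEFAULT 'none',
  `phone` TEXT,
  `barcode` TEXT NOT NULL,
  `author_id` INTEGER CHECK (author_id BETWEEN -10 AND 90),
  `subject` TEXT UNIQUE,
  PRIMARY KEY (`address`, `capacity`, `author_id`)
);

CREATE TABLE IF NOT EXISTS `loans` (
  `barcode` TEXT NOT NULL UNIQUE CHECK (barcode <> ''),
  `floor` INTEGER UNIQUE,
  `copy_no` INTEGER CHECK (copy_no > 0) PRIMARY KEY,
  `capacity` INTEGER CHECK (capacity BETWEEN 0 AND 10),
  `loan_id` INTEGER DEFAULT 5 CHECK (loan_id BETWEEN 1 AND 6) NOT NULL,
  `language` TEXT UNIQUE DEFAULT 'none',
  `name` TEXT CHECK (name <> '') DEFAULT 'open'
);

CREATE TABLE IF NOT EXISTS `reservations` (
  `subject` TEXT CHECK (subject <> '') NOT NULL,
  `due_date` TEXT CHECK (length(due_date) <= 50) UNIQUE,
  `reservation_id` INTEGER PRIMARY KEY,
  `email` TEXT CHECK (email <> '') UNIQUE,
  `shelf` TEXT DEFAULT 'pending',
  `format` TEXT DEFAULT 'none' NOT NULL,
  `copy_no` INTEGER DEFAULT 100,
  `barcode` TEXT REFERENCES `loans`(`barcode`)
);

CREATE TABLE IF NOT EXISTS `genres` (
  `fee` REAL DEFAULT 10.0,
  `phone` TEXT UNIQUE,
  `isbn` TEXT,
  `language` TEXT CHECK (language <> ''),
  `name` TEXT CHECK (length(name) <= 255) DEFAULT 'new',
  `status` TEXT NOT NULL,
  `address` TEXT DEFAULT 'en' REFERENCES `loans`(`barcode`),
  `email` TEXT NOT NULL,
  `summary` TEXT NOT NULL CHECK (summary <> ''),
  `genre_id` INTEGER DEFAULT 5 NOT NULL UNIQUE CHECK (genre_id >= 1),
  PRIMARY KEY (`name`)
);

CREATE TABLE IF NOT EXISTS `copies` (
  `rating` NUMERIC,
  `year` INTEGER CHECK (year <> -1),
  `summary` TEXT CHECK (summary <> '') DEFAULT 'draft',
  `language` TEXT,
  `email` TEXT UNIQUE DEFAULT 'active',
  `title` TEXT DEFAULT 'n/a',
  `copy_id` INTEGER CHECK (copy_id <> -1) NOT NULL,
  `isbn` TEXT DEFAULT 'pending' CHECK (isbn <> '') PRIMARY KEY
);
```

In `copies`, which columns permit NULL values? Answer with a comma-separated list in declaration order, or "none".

- rating: no NOT NULL constraint applies → nullable.
- year: CHECK does not forbid NULL (a CHECK constraint passes when its expression is NULL) → nullable.
- summary: CHECK does not forbid NULL (a CHECK constraint passes when its expression is NULL) → nullable.
- language: no NOT NULL constraint applies → nullable.
- email: UNIQUE does not imply NOT NULL → nullable.
- title: DEFAULT only fills an omitted column; an explicit NULL is still allowed → nullable.
- copy_id: declared NOT NULL → not nullable.
- isbn: part of the PRIMARY KEY, which implies NOT NULL → not nullable.

rating, year, summary, language, email, title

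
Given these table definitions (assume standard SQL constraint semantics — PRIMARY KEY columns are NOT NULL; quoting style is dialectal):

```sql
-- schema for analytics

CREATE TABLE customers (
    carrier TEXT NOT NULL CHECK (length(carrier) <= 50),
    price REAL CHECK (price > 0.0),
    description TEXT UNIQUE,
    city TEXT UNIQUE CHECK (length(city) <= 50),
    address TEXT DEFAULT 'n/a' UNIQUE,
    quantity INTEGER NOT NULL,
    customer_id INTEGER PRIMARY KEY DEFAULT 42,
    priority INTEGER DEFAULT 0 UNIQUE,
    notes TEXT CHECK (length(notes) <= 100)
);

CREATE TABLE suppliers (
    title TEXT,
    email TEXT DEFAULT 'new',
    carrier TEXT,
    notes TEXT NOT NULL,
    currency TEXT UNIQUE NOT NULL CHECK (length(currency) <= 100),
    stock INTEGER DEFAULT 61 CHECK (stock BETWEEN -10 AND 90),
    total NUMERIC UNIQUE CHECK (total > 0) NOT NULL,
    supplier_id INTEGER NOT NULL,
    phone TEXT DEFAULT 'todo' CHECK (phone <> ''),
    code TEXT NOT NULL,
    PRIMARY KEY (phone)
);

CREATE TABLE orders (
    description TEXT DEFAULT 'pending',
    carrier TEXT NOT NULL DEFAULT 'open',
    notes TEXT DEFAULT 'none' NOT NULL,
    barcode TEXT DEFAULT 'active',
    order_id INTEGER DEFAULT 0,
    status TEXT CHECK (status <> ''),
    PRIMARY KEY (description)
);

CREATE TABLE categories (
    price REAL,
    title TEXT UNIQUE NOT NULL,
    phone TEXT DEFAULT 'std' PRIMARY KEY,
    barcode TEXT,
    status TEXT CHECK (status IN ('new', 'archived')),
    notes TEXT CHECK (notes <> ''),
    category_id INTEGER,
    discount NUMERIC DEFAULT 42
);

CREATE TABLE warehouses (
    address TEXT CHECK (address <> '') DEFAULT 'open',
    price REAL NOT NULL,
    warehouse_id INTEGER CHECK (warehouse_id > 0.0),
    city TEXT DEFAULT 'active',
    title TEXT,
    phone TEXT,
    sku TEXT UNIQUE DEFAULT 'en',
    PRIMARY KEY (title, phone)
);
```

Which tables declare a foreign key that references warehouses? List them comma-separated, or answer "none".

No REFERENCES clause anywhere in the schema names warehouses.

none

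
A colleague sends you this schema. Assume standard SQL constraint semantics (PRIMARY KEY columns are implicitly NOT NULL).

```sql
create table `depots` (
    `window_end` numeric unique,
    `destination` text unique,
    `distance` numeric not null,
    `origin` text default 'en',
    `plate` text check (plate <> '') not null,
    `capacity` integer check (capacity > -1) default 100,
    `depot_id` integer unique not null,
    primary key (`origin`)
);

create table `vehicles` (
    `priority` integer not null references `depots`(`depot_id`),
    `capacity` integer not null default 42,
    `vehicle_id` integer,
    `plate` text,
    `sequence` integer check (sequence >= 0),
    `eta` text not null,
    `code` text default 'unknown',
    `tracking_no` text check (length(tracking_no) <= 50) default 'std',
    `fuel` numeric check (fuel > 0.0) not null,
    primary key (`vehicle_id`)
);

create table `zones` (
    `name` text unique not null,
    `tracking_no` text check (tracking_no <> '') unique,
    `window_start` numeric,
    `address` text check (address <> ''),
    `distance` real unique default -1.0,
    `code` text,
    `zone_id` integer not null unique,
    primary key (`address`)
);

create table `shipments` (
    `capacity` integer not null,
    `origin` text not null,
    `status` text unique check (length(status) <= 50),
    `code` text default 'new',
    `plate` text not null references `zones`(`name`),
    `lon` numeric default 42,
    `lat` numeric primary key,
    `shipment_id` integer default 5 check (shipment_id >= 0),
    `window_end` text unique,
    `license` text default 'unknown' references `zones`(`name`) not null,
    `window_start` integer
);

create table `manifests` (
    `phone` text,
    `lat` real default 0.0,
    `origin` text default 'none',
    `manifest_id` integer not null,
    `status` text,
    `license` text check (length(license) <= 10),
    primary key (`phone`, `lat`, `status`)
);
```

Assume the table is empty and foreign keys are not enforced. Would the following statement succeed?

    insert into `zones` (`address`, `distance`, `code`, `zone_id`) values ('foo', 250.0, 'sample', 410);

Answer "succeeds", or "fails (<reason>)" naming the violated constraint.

name is omitted from the column list and has no DEFAULT, so it would receive NULL.
But name is declared NOT NULL.

fails (NOT NULL on name)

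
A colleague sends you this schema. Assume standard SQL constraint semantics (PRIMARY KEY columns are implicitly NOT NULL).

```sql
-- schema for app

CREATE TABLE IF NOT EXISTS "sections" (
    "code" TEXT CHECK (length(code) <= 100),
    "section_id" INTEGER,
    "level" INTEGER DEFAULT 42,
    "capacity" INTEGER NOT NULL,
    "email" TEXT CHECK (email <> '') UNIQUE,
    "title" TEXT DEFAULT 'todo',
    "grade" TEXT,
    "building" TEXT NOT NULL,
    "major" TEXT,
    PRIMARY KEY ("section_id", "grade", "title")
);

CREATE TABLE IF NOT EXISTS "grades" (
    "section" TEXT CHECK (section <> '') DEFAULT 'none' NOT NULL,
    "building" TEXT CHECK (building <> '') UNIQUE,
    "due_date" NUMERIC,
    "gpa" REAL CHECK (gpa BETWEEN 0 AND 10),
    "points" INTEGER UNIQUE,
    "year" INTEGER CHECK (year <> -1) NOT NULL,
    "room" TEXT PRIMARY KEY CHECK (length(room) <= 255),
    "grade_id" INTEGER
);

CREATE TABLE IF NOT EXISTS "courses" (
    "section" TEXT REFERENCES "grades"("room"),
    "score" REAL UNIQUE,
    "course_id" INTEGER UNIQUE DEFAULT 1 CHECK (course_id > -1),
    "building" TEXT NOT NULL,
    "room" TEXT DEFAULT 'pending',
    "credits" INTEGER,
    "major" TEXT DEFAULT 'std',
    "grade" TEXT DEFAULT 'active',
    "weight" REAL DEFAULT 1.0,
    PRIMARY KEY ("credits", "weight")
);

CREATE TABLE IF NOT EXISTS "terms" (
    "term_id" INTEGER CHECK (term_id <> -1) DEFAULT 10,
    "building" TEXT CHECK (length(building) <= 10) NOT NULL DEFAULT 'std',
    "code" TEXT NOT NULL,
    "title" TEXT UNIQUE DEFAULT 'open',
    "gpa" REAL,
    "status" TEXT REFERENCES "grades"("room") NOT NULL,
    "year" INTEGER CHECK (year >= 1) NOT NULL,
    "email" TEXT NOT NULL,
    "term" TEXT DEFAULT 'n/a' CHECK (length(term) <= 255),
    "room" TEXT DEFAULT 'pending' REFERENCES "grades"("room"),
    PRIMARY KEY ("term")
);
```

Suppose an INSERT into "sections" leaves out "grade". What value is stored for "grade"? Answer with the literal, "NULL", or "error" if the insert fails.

grade has no DEFAULT clause.
Omitting it would insert NULL, but it is part of the PRIMARY KEY, so the INSERT fails.

error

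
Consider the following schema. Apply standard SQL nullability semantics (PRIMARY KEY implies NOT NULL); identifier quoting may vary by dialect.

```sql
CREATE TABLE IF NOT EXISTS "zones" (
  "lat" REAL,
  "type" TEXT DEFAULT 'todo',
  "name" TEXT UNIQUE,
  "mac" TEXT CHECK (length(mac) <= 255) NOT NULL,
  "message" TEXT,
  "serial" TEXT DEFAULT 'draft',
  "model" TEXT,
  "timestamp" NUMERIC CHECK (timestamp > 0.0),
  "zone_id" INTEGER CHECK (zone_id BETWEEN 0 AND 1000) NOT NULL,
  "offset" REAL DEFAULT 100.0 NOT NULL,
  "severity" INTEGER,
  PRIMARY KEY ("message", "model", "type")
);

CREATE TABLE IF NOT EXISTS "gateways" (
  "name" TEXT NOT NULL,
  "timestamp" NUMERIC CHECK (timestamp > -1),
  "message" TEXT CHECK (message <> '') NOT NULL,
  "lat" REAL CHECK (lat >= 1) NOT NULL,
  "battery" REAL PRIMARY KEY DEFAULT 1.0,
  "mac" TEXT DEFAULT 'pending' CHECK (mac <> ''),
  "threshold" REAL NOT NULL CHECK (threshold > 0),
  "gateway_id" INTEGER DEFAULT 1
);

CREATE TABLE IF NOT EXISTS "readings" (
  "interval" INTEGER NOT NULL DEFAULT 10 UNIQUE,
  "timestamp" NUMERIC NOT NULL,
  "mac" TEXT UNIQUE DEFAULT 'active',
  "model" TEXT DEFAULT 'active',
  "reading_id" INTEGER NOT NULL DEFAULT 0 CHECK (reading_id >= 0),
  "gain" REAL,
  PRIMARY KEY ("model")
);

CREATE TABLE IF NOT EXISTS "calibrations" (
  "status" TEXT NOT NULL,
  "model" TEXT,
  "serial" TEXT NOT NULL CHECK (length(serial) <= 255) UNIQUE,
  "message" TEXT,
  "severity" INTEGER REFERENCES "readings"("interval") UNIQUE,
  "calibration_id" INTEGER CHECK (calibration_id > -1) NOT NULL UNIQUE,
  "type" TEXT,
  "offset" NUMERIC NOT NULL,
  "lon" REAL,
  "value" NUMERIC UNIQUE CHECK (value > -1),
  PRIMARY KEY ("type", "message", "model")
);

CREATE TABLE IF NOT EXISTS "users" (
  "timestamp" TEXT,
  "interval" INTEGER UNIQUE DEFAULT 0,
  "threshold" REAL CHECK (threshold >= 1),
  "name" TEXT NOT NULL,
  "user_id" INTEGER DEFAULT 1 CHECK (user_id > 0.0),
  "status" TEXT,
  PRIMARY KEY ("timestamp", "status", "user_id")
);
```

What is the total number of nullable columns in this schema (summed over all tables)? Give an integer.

zones: 5 nullable (lat, name, serial, timestamp, severity — PK (message, model, type) and explicit NOT NULL columns excluded).
gateways: 3 nullable (timestamp, mac, gateway_id — PK (battery) and explicit NOT NULL columns excluded).
readings: 2 nullable (mac, gain — PK (model) and explicit NOT NULL columns excluded).
calibrations: 3 nullable (severity, lon, value — PK (type, message, model) and explicit NOT NULL columns excluded).
users: 2 nullable (interval, threshold — PK (timestamp, status, user_id) and explicit NOT NULL columns excluded).
Total: 5 + 3 + 2 + 3 + 2 = 15.

15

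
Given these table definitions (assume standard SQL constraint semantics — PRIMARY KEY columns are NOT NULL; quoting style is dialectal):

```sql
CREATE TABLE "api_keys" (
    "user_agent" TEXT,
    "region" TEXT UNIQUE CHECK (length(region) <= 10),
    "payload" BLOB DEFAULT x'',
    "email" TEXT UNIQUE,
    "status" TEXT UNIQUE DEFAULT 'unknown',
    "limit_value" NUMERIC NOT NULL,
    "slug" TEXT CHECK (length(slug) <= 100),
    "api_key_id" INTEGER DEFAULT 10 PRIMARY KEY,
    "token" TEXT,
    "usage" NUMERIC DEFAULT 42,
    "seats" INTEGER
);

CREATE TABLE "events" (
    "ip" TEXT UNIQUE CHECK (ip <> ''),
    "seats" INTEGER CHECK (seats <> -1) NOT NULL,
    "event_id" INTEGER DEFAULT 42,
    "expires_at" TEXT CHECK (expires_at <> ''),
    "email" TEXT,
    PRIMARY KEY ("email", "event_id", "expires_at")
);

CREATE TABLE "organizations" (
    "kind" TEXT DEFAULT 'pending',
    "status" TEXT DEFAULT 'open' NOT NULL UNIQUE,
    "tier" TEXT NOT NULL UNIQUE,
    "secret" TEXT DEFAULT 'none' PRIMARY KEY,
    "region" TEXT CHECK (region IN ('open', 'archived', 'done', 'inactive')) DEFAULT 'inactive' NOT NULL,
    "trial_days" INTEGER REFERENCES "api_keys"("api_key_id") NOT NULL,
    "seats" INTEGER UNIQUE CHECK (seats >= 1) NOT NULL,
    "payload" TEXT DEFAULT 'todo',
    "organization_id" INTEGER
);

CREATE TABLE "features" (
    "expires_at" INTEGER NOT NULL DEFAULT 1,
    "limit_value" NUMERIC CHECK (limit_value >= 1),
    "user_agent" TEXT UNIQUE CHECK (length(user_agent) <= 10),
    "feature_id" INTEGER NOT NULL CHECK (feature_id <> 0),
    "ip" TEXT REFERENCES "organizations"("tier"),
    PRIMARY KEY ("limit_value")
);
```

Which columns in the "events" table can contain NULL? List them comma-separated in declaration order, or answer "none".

- ip: CHECK does not forbid NULL (a CHECK constraint passes when its expression is NULL) → nullable.
- seats: declared NOT NULL → not nullable.
- event_id: part of the PRIMARY KEY, which implies NOT NULL → not nullable.
- expires_at: part of the PRIMARY KEY, which implies NOT NULL → not nullable.
- email: part of the PRIMARY KEY, which implies NOT NULL → not nullable.

ip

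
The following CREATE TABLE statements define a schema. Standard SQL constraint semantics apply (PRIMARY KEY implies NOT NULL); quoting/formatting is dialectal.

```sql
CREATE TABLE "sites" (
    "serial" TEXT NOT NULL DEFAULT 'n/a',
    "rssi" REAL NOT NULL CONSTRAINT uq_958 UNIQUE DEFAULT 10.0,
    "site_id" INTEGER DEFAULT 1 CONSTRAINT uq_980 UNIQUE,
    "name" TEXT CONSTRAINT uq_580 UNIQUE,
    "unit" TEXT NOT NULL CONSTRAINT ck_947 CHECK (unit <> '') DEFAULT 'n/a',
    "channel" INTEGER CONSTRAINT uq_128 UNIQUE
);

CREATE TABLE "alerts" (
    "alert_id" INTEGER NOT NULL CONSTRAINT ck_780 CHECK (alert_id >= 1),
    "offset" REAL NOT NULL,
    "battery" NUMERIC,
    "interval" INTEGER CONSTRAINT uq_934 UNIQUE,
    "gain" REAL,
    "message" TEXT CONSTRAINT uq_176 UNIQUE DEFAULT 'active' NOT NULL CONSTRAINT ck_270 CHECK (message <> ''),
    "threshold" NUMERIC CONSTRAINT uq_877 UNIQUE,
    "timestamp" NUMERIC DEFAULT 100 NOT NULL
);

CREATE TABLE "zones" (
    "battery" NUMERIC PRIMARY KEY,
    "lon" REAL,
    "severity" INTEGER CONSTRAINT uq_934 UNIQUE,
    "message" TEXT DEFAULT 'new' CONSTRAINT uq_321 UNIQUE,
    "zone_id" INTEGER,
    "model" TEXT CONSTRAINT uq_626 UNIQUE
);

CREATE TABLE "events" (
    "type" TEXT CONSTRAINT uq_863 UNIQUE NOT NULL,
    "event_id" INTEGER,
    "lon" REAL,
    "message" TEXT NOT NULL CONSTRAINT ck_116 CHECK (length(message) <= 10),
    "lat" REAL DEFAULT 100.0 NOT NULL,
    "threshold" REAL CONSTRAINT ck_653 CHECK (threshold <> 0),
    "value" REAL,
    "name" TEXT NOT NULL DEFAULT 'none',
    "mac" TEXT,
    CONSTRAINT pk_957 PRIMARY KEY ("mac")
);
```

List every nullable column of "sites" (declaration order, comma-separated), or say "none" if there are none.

site_id, name, channel

- serial: declared NOT NULL → not nullable.
- rssi: declared NOT NULL → not nullable.
- site_id: UNIQUE does not imply NOT NULL → nullable.
- name: UNIQUE does not imply NOT NULL → nullable.
- unit: declared NOT NULL → not nullable.
- channel: UNIQUE does not imply NOT NULL → nullable.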